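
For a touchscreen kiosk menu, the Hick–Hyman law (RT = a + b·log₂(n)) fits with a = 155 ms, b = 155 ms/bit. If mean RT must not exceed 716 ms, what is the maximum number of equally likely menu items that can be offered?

12

Set 155 + 155·log₂ n ≤ 716 → log₂ n ≤ (716 − 155)/155 = 3.6194.
So n ≤ 2^3.6194 = 12.290; the largest integer n is 12.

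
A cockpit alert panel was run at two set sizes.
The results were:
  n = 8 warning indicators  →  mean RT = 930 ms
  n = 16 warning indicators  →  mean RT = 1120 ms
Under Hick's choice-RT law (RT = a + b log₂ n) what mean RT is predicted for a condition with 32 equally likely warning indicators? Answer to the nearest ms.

With log₂ n on the abscissa the relation is linear; from the two conditions:
  b = (1120 − 930) / (log₂ 16 − log₂ 8) = 190 / (4 − 3) = 190 ms/bit
  a = 930 − 190 × 3 = 360 ms
Then RT(32) = 360 + 190 × log₂ 32 = 360 + 190 × 5 ≈ 1310.000 ms.

1310 ms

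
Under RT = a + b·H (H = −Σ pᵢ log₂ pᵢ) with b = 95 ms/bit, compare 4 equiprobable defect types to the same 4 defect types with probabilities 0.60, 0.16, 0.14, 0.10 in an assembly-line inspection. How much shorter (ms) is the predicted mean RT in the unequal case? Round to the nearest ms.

39 ms

The RT saving is b·ΔH. Equiprobable H₀ = log₂(4) = 2.0000 bits; with the given probabilities H = 1.5945 bits.
b·(H₀ − H) = 95 × (2.0000 − 1.5945) = 38.52 ms.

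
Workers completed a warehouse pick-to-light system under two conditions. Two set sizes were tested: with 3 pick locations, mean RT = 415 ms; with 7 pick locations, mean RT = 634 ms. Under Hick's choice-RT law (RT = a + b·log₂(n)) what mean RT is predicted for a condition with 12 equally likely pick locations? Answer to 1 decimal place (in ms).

773.3 ms

With log₂ n on the abscissa the relation is linear; from the two conditions:
  b = (634 − 415) / (log₂ 7 − log₂ 3) = 219 / (2.8074 − 1.5850) = 179.157 ms/bit
  a = 415 − 179.157 × 1.5850 = 131.043 ms
Then RT(12) = 131.043 + 179.157 × log₂ 12 = 131.043 + 179.157 × 3.5850 ≈ 773.314 ms.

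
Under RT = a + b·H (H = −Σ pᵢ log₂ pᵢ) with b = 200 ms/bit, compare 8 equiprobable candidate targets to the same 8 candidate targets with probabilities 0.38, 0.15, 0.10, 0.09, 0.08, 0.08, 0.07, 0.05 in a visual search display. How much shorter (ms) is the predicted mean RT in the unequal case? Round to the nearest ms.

69 ms

The RT saving is b·ΔH. Equiprobable H₀ = log₂(8) = 3.0000 bits; with the given probabilities H = 2.6535 bits.
b·(H₀ − H) = 200 × (3.0000 − 2.6535) = 69.30 ms.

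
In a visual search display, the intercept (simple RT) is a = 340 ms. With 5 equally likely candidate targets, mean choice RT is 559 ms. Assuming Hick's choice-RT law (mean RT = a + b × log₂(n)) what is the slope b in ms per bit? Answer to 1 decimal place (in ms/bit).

b = (559 − 340) / log₂(5) = 219 / 2.3219 = 94.318 ms/bit.

94.3 ms/bit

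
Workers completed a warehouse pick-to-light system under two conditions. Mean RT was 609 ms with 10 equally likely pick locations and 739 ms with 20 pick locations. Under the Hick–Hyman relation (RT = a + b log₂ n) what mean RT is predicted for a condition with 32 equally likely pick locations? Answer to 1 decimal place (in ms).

827.1 ms

Solve the two-equation system in a and b:
  b = (739 − 609) / (log₂ 20 − log₂ 10) = 130 / (4.3219 − 3.3219) = 130.000 ms/bit
  a = 609 − 130.000 × 3.3219 = 177.149 ms
Then RT(32) = 177.149 + 130.000 × log₂ 32 = 177.149 + 130.000 × 5 ≈ 827.149 ms.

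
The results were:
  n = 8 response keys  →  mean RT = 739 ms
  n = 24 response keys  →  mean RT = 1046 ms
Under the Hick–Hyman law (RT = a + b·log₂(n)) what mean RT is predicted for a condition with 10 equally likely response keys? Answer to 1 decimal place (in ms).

Solve the two-equation system in a and b:
  b = (1046 − 739) / (log₂ 24 − log₂ 8) = 307 / (4.5850 − 3) = 193.695 ms/bit
  a = 739 − 193.695 × 3 = 157.914 ms
Then RT(10) = 157.914 + 193.695 × log₂ 10 = 157.914 + 193.695 × 3.3219 ≈ 801.356 ms.

801.4 ms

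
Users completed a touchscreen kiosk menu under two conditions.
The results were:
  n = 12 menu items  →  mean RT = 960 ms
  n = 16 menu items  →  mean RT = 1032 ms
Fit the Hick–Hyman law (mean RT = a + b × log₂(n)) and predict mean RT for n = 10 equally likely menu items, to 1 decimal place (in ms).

With log₂ n on the abscissa the relation is linear; from the two conditions:
  b = (1032 − 960) / (log₂ 16 − log₂ 12) = 72 / (4 − 3.5850) = 173.478 ms/bit
  a = 960 − 173.478 × 3.5850 = 338.087 ms
Then RT(10) = 338.087 + 173.478 × log₂ 10 = 338.087 + 173.478 × 3.3219 ≈ 914.369 ms.

914.4 ms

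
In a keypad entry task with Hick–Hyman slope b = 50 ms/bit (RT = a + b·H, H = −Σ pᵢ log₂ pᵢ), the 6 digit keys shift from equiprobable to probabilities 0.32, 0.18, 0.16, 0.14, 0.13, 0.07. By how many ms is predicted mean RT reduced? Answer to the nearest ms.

The RT saving is b·ΔH. Equiprobable H₀ = log₂(6) = 2.5850 bits; with the given probabilities H = 2.4427 bits.
b·(H₀ − H) = 50 × (2.5850 − 2.4427) = 7.11 ms.

7 ms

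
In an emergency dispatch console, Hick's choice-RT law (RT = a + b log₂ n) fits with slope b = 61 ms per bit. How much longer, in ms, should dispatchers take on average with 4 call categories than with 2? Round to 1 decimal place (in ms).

61.0 ms

ΔRT = (a + b log₂ n₂) − (a + b log₂ n₁) = b·(log₂ n₂ − log₂ n₁).
log₂(4) − log₂(2) = log₂(4/2) = log₂(2) = 1.
ΔRT = 61 × 1.0000 = 61.000 ms.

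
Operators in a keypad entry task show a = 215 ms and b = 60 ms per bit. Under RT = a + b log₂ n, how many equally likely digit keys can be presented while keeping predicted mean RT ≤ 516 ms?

32

Set 215 + 60·log₂ n ≤ 516 → log₂ n ≤ (516 − 215)/60 = 5.0167.
So n ≤ 2^5.0167 = 32.372; the largest integer n is 32.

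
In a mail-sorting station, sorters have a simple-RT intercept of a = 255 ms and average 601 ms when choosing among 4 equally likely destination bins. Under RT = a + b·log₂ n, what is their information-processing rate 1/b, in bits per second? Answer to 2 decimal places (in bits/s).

Choice component = 601 − 255 = 346 ms over log₂(4) = 2 bits.
b = 346 / 2 = 173.000 ms/bit, so 1/b = 5.780 bits/s.

5.78 bits/s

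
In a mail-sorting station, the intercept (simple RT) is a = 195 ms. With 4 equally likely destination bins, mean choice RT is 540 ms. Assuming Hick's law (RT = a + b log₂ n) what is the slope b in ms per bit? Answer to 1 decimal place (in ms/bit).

b = (540 − 195) / log₂(4) = 345 / 2 = 172.500 ms/bit.

172.5 ms/bit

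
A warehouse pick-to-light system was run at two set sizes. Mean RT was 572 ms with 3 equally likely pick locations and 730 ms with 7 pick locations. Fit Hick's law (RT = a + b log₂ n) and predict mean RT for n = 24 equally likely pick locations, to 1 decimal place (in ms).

959.8 ms

Fit slope and intercept:
  b = (730 − 572) / (log₂ 7 − log₂ 3) = 158 / (2.8074 − 1.5850) = 129.255 ms/bit
  a = 572 − 129.255 × 1.5850 = 367.136 ms
Then RT(24) = 367.136 + 129.255 × log₂ 24 = 367.136 + 129.255 × 4.5850 ≈ 959.764 ms.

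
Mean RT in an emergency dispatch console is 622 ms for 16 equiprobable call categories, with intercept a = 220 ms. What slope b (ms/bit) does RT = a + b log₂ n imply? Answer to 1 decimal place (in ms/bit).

100.5 ms/bit

log₂(16) = 4 bits.
b = (RT − a)/log₂ n = (622 − 220) / 4 = 100.500 ms/bit.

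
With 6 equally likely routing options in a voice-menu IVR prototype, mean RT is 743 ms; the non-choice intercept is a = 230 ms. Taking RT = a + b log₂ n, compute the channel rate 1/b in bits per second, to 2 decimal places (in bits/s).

5.04 bits/s

b = (743 − 230)/log₂ 6 = 513/2.5850 = 198.455 ms per bit = 0.19846 s/bit; the reciprocal is 5.039 bits/s.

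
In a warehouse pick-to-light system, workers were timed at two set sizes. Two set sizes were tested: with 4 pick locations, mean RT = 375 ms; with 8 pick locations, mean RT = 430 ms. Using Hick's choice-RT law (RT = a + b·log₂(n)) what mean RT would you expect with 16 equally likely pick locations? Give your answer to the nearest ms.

485 ms

RT is linear in log₂ n, so two points fix the line:
  b = (430 − 375) / (log₂ 8 − log₂ 4) = 55 / (3 − 2) = 55 ms/bit
  a = 375 − 55 × 2 = 265 ms
Then RT(16) = 265 + 55 × log₂ 16 = 265 + 55 × 4 ≈ 485.000 ms.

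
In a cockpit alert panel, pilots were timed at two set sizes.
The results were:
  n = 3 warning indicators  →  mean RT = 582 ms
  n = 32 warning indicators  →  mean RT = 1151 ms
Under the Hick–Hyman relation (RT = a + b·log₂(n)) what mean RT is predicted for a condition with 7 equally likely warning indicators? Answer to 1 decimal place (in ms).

Solve the two-equation system in a and b:
  b = (1151 − 582) / (log₂ 32 − log₂ 3) = 569 / (5 − 1.5850) = 166.616 ms/bit
  a = 582 − 166.616 × 1.5850 = 317.920 ms
Then RT(7) = 317.920 + 166.616 × log₂ 7 = 317.920 + 166.616 × 2.8074 ≈ 785.670 ms.

785.7 ms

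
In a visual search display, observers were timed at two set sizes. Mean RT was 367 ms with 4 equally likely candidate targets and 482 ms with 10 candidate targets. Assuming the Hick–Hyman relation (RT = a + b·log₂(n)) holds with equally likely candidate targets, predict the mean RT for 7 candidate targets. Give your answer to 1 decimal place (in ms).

Solve the two-equation system in a and b:
  b = (482 − 367) / (log₂ 10 − log₂ 4) = 115 / (3.3219 − 2) = 86.994 ms/bit
  a = 367 − 86.994 × 2 = 193.012 ms
Then RT(7) = 193.012 + 86.994 × log₂ 7 = 193.012 + 86.994 × 2.8074 ≈ 437.235 ms.

437.2 ms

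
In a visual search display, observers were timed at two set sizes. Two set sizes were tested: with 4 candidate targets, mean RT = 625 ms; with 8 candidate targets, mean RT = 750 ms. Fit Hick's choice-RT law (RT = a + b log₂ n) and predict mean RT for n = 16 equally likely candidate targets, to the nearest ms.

875 ms

Fit slope and intercept:
  b = (750 − 625) / (log₂ 8 − log₂ 4) = 125 / (3 − 2) = 125 ms/bit
  a = 625 − 125 × 2 = 375 ms
Then RT(16) = 375 + 125 × log₂ 16 = 375 + 125 × 4 ≈ 875.000 ms.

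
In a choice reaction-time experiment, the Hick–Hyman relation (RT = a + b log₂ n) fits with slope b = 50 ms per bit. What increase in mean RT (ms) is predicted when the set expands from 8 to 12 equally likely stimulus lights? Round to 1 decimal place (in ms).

29.2 ms

The intercept a cancels: ΔRT = b·(log₂ n₂ − log₂ n₁) = b·log₂(n₂/n₁).
log₂(12) − log₂(8) = 3.5850 − 3 = 0.5850.
ΔRT = 50 × 0.5850 = 29.248 ms.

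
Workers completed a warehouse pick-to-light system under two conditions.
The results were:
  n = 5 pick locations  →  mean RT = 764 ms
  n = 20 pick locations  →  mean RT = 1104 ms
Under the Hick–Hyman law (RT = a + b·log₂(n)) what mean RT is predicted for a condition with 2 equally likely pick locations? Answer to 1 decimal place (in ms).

539.3 ms

Solve the two-equation system in a and b:
  b = (1104 − 764) / (log₂ 20 − log₂ 5) = 340 / (4.3219 − 2.3219) = 170.000 ms/bit
  a = 764 − 170.000 × 2.3219 = 369.272 ms
Then RT(2) = 369.272 + 170.000 × log₂ 2 = 369.272 + 170.000 × 1 ≈ 539.272 ms.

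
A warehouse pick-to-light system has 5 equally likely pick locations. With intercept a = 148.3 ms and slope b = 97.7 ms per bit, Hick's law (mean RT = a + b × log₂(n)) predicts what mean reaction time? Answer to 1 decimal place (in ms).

log₂(5) = 2.3219 bits, so RT = 148.3 + 97.7 × 2.3219 ≈ 375.152 ms.

375.2 ms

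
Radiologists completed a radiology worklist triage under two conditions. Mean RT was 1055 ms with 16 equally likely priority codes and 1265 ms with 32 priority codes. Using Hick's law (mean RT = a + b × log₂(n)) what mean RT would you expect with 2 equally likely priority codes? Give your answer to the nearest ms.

425 ms

RT is linear in log₂ n, so two points fix the line:
  b = (1265 − 1055) / (log₂ 32 − log₂ 16) = 210 / (5 − 4) = 210 ms/bit
  a = 1055 − 210 × 4 = 215 ms
Then RT(2) = 215 + 210 × log₂ 2 = 215 + 210 × 1 ≈ 425.000 ms.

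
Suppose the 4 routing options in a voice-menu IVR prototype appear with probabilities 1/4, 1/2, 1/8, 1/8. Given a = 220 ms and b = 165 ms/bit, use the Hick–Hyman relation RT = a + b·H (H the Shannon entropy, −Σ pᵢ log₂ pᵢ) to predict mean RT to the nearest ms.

H = −Σ pᵢ log₂ pᵢ = 0.25·2 + 0.5·1 + 0.125·3 + 0.125·3 = 1.750 bits.
RT = 220 + 165 × 1.750 = 508.75 ms.

509 ms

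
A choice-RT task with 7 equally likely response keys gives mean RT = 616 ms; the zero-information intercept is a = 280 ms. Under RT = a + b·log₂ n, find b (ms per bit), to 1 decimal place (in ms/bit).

7 alternatives carry log₂ 7 = 2.8074 bits; the choice cost is 616 − 280 = 336 ms, so b = 336/2.8074 = 119.686 ms/bit.

119.7 ms/bit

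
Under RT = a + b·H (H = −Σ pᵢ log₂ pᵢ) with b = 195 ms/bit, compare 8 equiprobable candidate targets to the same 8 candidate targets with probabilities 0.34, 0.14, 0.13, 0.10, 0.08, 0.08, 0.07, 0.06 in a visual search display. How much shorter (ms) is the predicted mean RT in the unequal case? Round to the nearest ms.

Equiprobable entropy H₀ = log₂ 8 = 3.0000 bits.
Skewed entropy H = −Σ pᵢ log₂ pᵢ = 2.7362 bits.
ΔRT = b·(H₀ − H) = 195 × 0.2638 = 51.44 ms.

51 ms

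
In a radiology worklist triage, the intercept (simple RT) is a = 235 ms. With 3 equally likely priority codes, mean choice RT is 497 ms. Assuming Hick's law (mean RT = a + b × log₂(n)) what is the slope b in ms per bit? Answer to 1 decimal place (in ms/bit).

3 alternatives carry log₂ 3 = 1.5850 bits; the choice cost is 497 − 235 = 262 ms, so b = 262/1.5850 = 165.304 ms/bit.

165.3 ms/bit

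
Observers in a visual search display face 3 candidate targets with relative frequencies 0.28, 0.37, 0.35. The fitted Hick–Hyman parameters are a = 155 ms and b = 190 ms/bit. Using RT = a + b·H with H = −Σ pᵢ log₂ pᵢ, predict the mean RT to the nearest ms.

454 ms

H = 0.28·log₂(1/0.28) + 0.37·log₂(1/0.37) + 0.35·log₂(1/0.35) = 1.5751 bits.
RT = 155 + 190 × 1.5751 = 454.26 ms.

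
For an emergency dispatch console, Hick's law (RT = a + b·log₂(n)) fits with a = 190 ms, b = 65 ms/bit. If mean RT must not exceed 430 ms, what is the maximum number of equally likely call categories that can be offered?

65·log₂ n ≤ 430 − 190 = 240, giving log₂ n ≤ 3.6923 and n ≤ 12.927. The largest whole number is 12.

12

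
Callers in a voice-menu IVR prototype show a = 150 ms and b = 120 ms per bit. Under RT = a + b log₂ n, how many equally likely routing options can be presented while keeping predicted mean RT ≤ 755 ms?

32

Set 150 + 120·log₂ n ≤ 755 → log₂ n ≤ (755 − 150)/120 = 5.0417.
So n ≤ 2^5.0417 = 32.938; the largest integer n is 32.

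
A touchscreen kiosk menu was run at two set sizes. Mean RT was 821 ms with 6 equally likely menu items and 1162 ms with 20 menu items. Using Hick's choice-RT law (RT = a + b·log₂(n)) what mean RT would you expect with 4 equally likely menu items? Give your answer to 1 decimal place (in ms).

706.2 ms

With log₂ n on the abscissa the relation is linear; from the two conditions:
  b = (1162 − 821) / (log₂ 20 − log₂ 6) = 341 / (4.3219 − 2.5850) = 196.319 ms/bit
  a = 821 − 196.319 × 2.5850 = 313.522 ms
Then RT(4) = 313.522 + 196.319 × log₂ 4 = 313.522 + 196.319 × 2 ≈ 706.161 ms.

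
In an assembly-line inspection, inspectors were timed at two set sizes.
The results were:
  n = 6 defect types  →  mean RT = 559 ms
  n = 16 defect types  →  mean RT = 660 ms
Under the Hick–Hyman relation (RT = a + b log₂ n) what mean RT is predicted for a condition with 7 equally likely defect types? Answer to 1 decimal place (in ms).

574.9 ms

Fit slope and intercept:
  b = (660 − 559) / (log₂ 16 − log₂ 6) = 101 / (4 − 2.5850) = 71.376 ms/bit
  a = 559 − 71.376 × 2.5850 = 374.495 ms
Then RT(7) = 374.495 + 71.376 × log₂ 7 = 374.495 + 71.376 × 2.8074 ≈ 574.874 ms.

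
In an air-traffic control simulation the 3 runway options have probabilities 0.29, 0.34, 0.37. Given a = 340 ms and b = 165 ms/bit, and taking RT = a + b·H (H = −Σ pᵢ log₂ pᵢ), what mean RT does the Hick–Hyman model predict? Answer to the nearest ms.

H = 0.29·log₂(1/0.29) + 0.34·log₂(1/0.34) + 0.37·log₂(1/0.37) = 1.5778 bits.
RT = 340 + 165 × 1.5778 = 600.34 ms.

600 ms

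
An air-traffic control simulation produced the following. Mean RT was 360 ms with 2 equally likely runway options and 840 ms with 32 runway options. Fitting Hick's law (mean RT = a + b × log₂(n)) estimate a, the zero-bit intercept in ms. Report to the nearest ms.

The slope on a log₂ axis is (840 − 360) / (5 − 1) = 120 ms/bit.
a = RT₁ − b·log₂ n₁ = 360 − 120 × 1 = 240.000 ms.

240 ms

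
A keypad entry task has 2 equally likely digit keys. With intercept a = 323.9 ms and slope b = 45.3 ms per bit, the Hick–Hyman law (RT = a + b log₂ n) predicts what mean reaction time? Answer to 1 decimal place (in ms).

log₂(2) = 1 bits, so RT = 323.9 + 45.3 × 1 ≈ 369.200 ms.

369.2 ms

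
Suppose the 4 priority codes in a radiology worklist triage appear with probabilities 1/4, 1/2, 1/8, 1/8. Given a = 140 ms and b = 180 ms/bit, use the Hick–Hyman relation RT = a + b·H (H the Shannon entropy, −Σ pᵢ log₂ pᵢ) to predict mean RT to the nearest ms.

Each term −pᵢ log₂ pᵢ: 0.25·2 + 0.5·1 + 0.125·3 + 0.125·3; summed, H = 1.750 bits.
Mean RT = a + bH = 140 + 180·1.750 = 455.00 ms.

455 ms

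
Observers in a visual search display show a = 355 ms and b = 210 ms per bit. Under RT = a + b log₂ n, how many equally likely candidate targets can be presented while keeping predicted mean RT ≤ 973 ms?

7

Information budget: (973 − 355)/210 = 2.9429 bits, so n ≤ 2^2.9429 = 7.689 → at most 7.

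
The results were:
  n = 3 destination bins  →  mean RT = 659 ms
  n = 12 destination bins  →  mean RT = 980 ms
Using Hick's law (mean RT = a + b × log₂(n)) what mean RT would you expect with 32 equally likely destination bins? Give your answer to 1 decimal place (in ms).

Solve the two-equation system in a and b:
  b = (980 − 659) / (log₂ 12 − log₂ 3) = 321 / (3.5850 − 1.5850) = 160.500 ms/bit
  a = 659 − 160.500 × 1.5850 = 404.614 ms
Then RT(32) = 404.614 + 160.500 × log₂ 32 = 404.614 + 160.500 × 5 ≈ 1207.114 ms.

1207.1 ms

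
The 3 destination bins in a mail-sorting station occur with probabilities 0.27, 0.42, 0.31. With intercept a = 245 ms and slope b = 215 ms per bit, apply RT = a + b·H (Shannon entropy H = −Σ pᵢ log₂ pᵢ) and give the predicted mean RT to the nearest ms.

Entropy contributions −pᵢ log₂ pᵢ: 0.5100, 0.5256, 0.5238; sum H = 1.5595 bits.
RT = a + bH = 245 + 215·1.5595 = 580.28 ms.

580 ms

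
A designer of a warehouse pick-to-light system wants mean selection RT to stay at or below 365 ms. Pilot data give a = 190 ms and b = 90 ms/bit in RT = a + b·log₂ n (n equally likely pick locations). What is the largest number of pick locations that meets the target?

3

Set 190 + 90·log₂ n ≤ 365 → log₂ n ≤ (365 − 190)/90 = 1.9444.
So n ≤ 2^1.9444 = 3.849; the largest integer n is 3.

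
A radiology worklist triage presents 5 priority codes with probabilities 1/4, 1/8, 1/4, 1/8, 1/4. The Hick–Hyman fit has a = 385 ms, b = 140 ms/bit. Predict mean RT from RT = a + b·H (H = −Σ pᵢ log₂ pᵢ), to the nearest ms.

700 ms

H = −Σ pᵢ log₂ pᵢ = 0.25·2 + 0.125·3 + 0.25·2 + 0.125·3 + 0.25·2 = 2.250 bits.
RT = 385 + 140 × 2.250 = 700.00 ms.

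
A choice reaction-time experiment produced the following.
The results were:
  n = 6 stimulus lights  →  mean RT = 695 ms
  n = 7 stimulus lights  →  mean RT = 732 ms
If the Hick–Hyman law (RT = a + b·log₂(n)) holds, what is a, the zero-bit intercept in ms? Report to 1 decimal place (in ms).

b = (RT₂ − RT₁)/(log₂ n₂ − log₂ n₁) = (732 − 695)/(2.8074 − 2.5850) = 166.373 ms/bit.
Intercept: a = 695 − 166.373·log₂(6) = 264.933 ms.

264.9 ms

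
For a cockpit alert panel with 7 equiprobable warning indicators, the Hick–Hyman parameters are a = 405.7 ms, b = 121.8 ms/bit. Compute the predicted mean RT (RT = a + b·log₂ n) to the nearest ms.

log₂(7) = 2.8074 bits, so RT = 405.7 + 121.8 × 2.8074 ≈ 747.636 ms.

748 ms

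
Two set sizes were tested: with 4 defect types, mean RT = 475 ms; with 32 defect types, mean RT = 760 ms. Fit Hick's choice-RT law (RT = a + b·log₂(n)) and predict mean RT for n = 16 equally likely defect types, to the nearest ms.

665 ms

Solve the two-equation system in a and b:
  b = (760 − 475) / (log₂ 32 − log₂ 4) = 285 / (5 − 2) = 95 ms/bit
  a = 475 − 95 × 2 = 285 ms
Then RT(16) = 285 + 95 × log₂ 16 = 285 + 95 × 4 ≈ 665.000 ms.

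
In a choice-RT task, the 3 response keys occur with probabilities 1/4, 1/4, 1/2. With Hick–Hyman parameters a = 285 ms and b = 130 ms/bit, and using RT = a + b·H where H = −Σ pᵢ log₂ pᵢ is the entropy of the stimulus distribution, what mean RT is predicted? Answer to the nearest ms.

480 ms

Each term −pᵢ log₂ pᵢ: 0.25·2 + 0.25·2 + 0.5·1; summed, H = 1.500 bits.
Mean RT = a + bH = 285 + 130·1.500 = 480.00 ms.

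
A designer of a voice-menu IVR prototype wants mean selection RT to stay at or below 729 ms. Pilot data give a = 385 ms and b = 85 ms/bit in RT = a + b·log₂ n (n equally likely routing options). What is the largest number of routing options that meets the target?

16

Set 385 + 85·log₂ n ≤ 729 → log₂ n ≤ (729 − 385)/85 = 4.0471.
So n ≤ 2^4.0471 = 16.531; the largest integer n is 16.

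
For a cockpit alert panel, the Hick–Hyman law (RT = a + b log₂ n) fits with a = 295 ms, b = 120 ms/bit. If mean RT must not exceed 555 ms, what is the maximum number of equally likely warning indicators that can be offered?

120·log₂ n ≤ 555 − 295 = 260, giving log₂ n ≤ 2.1667 and n ≤ 4.490. The largest whole number is 4.

4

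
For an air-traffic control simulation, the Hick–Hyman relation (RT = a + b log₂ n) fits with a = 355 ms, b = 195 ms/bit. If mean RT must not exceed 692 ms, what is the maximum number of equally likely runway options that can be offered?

3

195·log₂ n ≤ 692 − 355 = 337, giving log₂ n ≤ 1.7282 and n ≤ 3.313. The largest whole number is 3.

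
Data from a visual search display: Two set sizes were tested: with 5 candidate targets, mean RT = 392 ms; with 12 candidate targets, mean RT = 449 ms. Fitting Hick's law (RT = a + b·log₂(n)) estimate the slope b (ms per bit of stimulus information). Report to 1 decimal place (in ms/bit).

45.1 ms/bit

The slope on a log₂ axis is (449 − 392) / (3.5850 − 2.3219) = 45.129 ms/bit.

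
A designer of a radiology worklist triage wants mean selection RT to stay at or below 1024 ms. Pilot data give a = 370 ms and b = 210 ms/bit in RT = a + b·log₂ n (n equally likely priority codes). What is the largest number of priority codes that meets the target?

Set 370 + 210·log₂ n ≤ 1024 → log₂ n ≤ (1024 − 370)/210 = 3.1143.
So n ≤ 2^3.1143 = 8.660; the largest integer n is 8.

8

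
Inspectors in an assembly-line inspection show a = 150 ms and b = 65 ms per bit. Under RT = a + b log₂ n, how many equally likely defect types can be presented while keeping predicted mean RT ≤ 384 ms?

12

65·log₂ n ≤ 384 − 150 = 234, giving log₂ n ≤ 3.6000 and n ≤ 12.126. The largest whole number is 12.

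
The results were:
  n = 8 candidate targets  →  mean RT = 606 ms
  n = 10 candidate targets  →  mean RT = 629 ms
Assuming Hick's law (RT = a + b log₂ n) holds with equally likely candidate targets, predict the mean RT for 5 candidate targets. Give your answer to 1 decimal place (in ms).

557.6 ms

RT is linear in log₂ n, so two points fix the line:
  b = (629 − 606) / (log₂ 10 − log₂ 8) = 23 / (3.3219 − 3) = 71.445 ms/bit
  a = 606 − 71.445 × 3 = 391.666 ms
Then RT(5) = 391.666 + 71.445 × log₂ 5 = 391.666 + 71.445 × 2.3219 ≈ 557.555 ms.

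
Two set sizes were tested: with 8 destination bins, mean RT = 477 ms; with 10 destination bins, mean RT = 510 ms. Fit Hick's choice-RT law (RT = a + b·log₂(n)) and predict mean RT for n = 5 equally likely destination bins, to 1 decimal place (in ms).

Fit slope and intercept:
  b = (510 − 477) / (log₂ 10 − log₂ 8) = 33 / (3.3219 − 3) = 102.507 ms/bit
  a = 477 − 102.507 × 3 = 169.478 ms
Then RT(5) = 169.478 + 102.507 × log₂ 5 = 169.478 + 102.507 × 2.3219 ≈ 407.493 ms.

407.5 ms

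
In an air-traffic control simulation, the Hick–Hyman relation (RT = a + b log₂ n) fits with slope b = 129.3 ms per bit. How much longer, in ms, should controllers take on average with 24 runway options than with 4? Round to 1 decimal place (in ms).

334.2 ms

ΔRT = (a + b log₂ n₂) − (a + b log₂ n₁) = b·(log₂ n₂ − log₂ n₁).
log₂(24) − log₂(4) = 4.5850 − 2 = 2.5850.
ΔRT = 129.3 × 2.5850 = 334.236 ms.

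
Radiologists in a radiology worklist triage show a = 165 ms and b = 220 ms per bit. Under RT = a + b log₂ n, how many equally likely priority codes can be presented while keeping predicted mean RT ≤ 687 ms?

Information budget: (687 − 165)/220 = 2.3727 bits, so n ≤ 2^2.3727 = 5.179 → at most 5.

5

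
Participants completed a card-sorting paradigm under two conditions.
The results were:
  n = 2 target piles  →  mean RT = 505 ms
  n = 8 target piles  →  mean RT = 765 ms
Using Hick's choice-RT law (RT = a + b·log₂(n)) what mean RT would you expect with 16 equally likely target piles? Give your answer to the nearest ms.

RT is linear in log₂ n, so two points fix the line:
  b = (765 − 505) / (log₂ 8 − log₂ 2) = 260 / (3 − 1) = 130 ms/bit
  a = 505 − 130 × 1 = 375 ms
Then RT(16) = 375 + 130 × log₂ 16 = 375 + 130 × 4 ≈ 895.000 ms.

895 ms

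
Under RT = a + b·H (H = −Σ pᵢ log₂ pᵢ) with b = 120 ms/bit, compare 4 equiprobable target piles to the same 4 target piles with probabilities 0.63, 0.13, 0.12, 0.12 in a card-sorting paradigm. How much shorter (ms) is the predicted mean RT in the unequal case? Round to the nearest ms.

56 ms

Equiprobable entropy H₀ = log₂ 4 = 2.0000 bits.
Skewed entropy H = −Σ pᵢ log₂ pᵢ = 1.5367 bits.
ΔRT = b·(H₀ − H) = 120 × 0.4633 = 55.59 ms.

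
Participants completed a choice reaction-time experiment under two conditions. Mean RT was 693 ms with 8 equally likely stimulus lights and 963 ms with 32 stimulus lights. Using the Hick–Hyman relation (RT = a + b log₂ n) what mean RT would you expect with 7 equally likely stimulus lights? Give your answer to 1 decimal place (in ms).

RT is linear in log₂ n, so two points fix the line:
  b = (963 − 693) / (log₂ 32 − log₂ 8) = 270 / (5 − 3) = 135.000 ms/bit
  a = 693 − 135.000 × 3 = 288.000 ms
Then RT(7) = 288.000 + 135.000 × log₂ 7 = 288.000 + 135.000 × 2.8074 ≈ 666.993 ms.

667.0 ms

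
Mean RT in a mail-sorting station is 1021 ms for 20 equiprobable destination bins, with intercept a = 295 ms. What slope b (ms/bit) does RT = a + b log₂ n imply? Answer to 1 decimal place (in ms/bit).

168.0 ms/bit

b = (1021 − 295) / log₂(20) = 726 / 4.3219 = 167.981 ms/bit.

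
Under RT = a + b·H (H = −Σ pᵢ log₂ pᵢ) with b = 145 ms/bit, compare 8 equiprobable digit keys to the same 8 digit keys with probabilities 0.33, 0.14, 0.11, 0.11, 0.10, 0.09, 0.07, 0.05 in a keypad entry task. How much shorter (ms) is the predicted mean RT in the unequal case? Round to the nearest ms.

Equiprobable entropy H₀ = log₂ 8 = 3.0000 bits.
Skewed entropy H = −Σ pᵢ log₂ pᵢ = 2.7550 bits.
ΔRT = b·(H₀ − H) = 145 × 0.2450 = 35.52 ms.

36 ms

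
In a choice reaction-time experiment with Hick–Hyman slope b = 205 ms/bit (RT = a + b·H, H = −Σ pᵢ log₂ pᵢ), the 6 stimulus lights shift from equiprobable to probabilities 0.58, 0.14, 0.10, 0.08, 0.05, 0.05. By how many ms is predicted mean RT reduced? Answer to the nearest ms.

Equiprobable entropy H₀ = log₂ 6 = 2.5850 bits.
Skewed entropy H = −Σ pᵢ log₂ pᵢ = 1.9088 bits.
ΔRT = b·(H₀ − H) = 205 × 0.6762 = 138.61 ms.

139 ms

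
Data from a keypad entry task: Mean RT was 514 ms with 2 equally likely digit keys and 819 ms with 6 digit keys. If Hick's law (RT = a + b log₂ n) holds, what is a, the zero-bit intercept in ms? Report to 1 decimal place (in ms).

321.6 ms

b = (RT₂ − RT₁)/(log₂ n₂ − log₂ n₁) = (819 − 514)/(2.5850 − 1) = 192.434 ms/bit.
a = RT₁ − b·log₂ n₁ = 514 − 192.434 × 1 = 321.566 ms.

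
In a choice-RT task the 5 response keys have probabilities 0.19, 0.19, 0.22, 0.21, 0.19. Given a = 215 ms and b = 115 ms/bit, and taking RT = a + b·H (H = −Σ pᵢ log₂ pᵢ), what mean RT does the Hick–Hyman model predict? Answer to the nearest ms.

Entropy contributions −pᵢ log₂ pᵢ: 0.4552, 0.4552, 0.4806, 0.4728, 0.4552; sum H = 2.3191 bits.
RT = a + bH = 215 + 115·2.3191 = 481.69 ms.

482 ms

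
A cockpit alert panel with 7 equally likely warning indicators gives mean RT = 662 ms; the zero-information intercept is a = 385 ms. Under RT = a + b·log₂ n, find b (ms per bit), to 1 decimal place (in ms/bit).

b = (662 − 385) / log₂(7) = 277 / 2.8074 = 98.669 ms/bit.

98.7 ms/bit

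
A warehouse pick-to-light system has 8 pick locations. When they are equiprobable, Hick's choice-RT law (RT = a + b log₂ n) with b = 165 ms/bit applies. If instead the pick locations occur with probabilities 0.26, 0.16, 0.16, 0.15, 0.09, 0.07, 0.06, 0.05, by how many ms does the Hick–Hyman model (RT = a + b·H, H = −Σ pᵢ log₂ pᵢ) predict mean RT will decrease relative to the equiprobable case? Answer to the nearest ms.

Equiprobable entropy H₀ = log₂ 8 = 3.0000 bits.
Skewed entropy H = −Σ pᵢ log₂ pᵢ = 2.8027 bits.
ΔRT = b·(H₀ − H) = 165 × 0.1973 = 32.55 ms.

33 ms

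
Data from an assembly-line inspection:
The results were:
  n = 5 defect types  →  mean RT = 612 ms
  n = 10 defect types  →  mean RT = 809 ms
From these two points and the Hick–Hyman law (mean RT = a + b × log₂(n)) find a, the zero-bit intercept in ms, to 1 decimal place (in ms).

154.6 ms

b = (RT₂ − RT₁)/(log₂ n₂ − log₂ n₁) = (809 − 612)/(3.3219 − 2.3219) = 197.000 ms/bit.
Intercept: a = 612 − 197.000·log₂(5) = 154.580 ms.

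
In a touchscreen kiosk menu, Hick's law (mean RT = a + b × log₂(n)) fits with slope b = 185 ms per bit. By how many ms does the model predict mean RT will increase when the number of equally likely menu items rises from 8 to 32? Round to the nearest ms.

370 ms

The intercept a cancels: ΔRT = b·(log₂ n₂ − log₂ n₁) = b·log₂(n₂/n₁).
log₂(32) − log₂(8) = log₂(32/8) = log₂(4) = 2.
ΔRT = 185 × 2.0000 = 370.000 ms.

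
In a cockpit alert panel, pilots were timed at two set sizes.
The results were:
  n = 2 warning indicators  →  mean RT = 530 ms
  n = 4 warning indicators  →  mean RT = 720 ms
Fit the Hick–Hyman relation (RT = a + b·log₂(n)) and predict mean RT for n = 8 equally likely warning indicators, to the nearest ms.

Solve the two-equation system in a and b:
  b = (720 − 530) / (log₂ 4 − log₂ 2) = 190 / (2 − 1) = 190 ms/bit
  a = 530 − 190 × 1 = 340 ms
Then RT(8) = 340 + 190 × log₂ 8 = 340 + 190 × 3 ≈ 910.000 ms.

910 ms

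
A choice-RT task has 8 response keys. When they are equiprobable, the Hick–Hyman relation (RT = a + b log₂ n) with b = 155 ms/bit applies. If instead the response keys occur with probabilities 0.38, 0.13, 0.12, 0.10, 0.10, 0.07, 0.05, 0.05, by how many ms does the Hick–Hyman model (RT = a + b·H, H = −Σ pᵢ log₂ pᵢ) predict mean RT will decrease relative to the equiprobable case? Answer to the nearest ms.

55 ms

Equiprobable entropy H₀ = log₂ 8 = 3.0000 bits.
Skewed entropy H = −Σ pᵢ log₂ pᵢ = 2.6453 bits.
ΔRT = b·(H₀ − H) = 155 × 0.3547 = 54.98 ms.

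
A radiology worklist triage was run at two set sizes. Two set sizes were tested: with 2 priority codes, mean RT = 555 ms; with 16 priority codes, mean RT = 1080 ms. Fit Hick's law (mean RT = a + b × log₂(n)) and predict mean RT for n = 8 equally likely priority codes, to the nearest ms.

Fit slope and intercept:
  b = (1080 − 555) / (log₂ 16 − log₂ 2) = 525 / (4 − 1) = 175 ms/bit
  a = 555 − 175 × 1 = 380 ms
Then RT(8) = 380 + 175 × log₂ 8 = 380 + 175 × 3 ≈ 905.000 ms.

905 ms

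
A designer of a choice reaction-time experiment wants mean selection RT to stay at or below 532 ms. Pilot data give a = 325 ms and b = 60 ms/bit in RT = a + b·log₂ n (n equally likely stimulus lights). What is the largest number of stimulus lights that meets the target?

Information budget: (532 − 325)/60 = 3.4500 bits, so n ≤ 2^3.4500 = 10.928 → at most 10.

10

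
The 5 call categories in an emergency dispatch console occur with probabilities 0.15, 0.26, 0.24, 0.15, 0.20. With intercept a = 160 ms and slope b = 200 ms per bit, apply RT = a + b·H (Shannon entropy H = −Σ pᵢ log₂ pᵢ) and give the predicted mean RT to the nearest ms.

617 ms

H = 0.15·log₂(1/0.15) + 0.26·log₂(1/0.26) + 0.24·log₂(1/0.24) + 0.15·log₂(1/0.15) + 0.20·log₂(1/0.20) = 2.2849 bits.
RT = 160 + 200 × 2.2849 = 616.98 ms.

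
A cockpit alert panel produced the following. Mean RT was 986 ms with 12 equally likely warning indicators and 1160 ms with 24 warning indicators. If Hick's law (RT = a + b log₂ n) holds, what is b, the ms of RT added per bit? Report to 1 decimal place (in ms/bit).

174.0 ms/bit

b = (RT₂ − RT₁)/(log₂ n₂ − log₂ n₁) = (1160 − 986)/(4.5850 − 3.5850) = 174.000 ms/bit.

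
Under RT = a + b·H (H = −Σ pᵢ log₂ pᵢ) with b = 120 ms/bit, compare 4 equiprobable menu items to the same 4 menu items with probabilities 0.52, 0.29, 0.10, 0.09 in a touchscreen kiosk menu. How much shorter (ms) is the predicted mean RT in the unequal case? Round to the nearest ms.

The RT saving is b·ΔH. Equiprobable H₀ = log₂(4) = 2.0000 bits; with the given probabilities H = 1.6533 bits.
b·(H₀ − H) = 120 × (2.0000 − 1.6533) = 41.60 ms.

42 ms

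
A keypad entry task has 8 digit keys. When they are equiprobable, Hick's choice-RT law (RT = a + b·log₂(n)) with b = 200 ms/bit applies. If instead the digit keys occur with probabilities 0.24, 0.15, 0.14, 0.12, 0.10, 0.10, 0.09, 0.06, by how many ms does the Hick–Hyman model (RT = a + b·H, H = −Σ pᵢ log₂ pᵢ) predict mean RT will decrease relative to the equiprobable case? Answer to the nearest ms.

22 ms

Equiprobable entropy H₀ = log₂ 8 = 3.0000 bits.
Skewed entropy H = −Σ pᵢ log₂ pᵢ = 2.8894 bits.
ΔRT = b·(H₀ − H) = 200 × 0.1106 = 22.11 ms.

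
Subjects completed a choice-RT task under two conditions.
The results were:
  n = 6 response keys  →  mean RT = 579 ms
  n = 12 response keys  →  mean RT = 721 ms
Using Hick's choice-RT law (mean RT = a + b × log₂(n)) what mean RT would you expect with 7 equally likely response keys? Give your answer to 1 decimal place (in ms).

610.6 ms

RT is linear in log₂ n, so two points fix the line:
  b = (721 − 579) / (log₂ 12 − log₂ 6) = 142 / (3.5850 − 2.5850) = 142.000 ms/bit
  a = 579 − 142.000 × 2.5850 = 211.935 ms
Then RT(7) = 211.935 + 142.000 × log₂ 7 = 211.935 + 142.000 × 2.8074 ≈ 610.580 ms.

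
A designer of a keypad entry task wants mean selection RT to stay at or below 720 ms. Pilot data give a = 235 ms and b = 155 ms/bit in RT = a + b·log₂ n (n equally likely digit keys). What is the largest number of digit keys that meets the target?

8

155·log₂ n ≤ 720 − 235 = 485, giving log₂ n ≤ 3.1290 and n ≤ 8.748. The largest whole number is 8.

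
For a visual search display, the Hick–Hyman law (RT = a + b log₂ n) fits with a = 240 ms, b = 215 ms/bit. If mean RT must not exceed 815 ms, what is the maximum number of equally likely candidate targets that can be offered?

6

Set 240 + 215·log₂ n ≤ 815 → log₂ n ≤ (815 − 240)/215 = 2.6744.
So n ≤ 2^2.6744 = 6.384; the largest integer n is 6.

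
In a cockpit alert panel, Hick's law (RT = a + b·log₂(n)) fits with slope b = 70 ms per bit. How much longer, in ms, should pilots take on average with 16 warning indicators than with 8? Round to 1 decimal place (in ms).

Only the slope matters, since a is common to both: ΔRT = b·log₂(n₂/n₁).
log₂(16) − log₂(8) = log₂(16/8) = log₂(2) = 1.
ΔRT = 70 × 1.0000 = 70.000 ms.

70.0 ms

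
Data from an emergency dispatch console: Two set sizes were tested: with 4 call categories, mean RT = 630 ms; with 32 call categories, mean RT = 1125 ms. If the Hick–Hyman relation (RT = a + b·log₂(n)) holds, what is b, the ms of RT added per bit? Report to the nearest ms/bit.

b = (RT₂ − RT₁)/(log₂ n₂ − log₂ n₁) = (1125 − 630)/(5 − 2) = 165 ms/bit.

165 ms/bit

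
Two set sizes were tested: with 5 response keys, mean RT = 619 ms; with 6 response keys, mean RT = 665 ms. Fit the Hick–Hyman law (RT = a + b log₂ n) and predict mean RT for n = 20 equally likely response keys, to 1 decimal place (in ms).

RT is linear in log₂ n, so two points fix the line:
  b = (665 − 619) / (log₂ 6 − log₂ 5) = 46 / (2.5850 − 2.3219) = 174.882 ms/bit
  a = 619 − 174.882 × 2.3219 = 212.936 ms
Then RT(20) = 212.936 + 174.882 × log₂ 20 = 212.936 + 174.882 × 4.3219 ≈ 968.764 ms.

968.8 ms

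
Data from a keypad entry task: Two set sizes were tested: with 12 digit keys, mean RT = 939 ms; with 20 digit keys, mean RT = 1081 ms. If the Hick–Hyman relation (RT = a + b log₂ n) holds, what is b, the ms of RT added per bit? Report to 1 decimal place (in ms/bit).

The slope on a log₂ axis is (1081 − 939) / (4.3219 − 3.5850) = 192.682 ms/bit.

192.7 ms/bit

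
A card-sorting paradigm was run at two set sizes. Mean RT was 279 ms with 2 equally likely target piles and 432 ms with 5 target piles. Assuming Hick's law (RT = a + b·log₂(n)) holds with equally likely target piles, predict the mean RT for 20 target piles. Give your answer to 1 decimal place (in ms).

With log₂ n on the abscissa the relation is linear; from the two conditions:
  b = (432 − 279) / (log₂ 5 − log₂ 2) = 153 / (2.3219 − 1) = 115.740 ms/bit
  a = 279 − 115.740 × 1 = 163.260 ms
Then RT(20) = 163.260 + 115.740 × log₂ 20 = 163.260 + 115.740 × 4.3219 ≈ 663.480 ms.

663.5 ms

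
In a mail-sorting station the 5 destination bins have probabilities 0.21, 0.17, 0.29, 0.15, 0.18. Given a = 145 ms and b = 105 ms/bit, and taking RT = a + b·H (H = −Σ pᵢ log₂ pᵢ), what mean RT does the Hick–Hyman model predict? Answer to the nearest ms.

Entropy contributions −pᵢ log₂ pᵢ: 0.4728, 0.4346, 0.5179, 0.4105, 0.4453; sum H = 2.2812 bits.
RT = a + bH = 145 + 105·2.2812 = 384.52 ms.

385 ms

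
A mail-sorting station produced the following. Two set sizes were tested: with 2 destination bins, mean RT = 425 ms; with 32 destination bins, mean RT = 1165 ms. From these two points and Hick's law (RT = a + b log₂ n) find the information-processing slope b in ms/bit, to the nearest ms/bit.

Slope: b = (1165 − 425) / (log₂ 32 − log₂ 2) = 740/4.0000 = 185 ms/bit.

185 ms/bit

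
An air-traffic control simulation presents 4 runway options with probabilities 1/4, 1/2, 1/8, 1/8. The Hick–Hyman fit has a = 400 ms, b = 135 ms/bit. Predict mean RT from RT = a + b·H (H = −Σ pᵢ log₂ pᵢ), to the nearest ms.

Each term −pᵢ log₂ pᵢ: 0.25·2 + 0.5·1 + 0.125·3 + 0.125·3; summed, H = 1.750 bits.
Mean RT = a + bH = 400 + 135·1.750 = 636.25 ms.

636 ms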